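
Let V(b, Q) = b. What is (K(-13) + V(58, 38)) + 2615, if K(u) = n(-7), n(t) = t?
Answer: 2666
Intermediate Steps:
K(u) = -7
(K(-13) + V(58, 38)) + 2615 = (-7 + 58) + 2615 = 51 + 2615 = 2666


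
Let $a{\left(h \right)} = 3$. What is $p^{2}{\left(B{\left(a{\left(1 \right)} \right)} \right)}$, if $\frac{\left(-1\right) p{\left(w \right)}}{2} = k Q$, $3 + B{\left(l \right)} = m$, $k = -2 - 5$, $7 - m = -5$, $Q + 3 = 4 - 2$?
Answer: $196$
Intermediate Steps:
$Q = -1$ ($Q = -3 + \left(4 - 2\right) = -3 + 2 = -1$)
$m = 12$ ($m = 7 - -5 = 7 + 5 = 12$)
$k = -7$
$B{\left(l \right)} = 9$ ($B{\left(l \right)} = -3 + 12 = 9$)
$p{\left(w \right)} = -14$ ($p{\left(w \right)} = - 2 \left(\left(-7\right) \left(-1\right)\right) = \left(-2\right) 7 = -14$)
$p^{2}{\left(B{\left(a{\left(1 \right)} \right)} \right)} = \left(-14\right)^{2} = 196$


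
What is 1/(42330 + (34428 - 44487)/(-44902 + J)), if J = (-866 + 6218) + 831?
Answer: 38719/1638985329 ≈ 2.3624e-5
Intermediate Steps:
J = 6183 (J = 5352 + 831 = 6183)
1/(42330 + (34428 - 44487)/(-44902 + J)) = 1/(42330 + (34428 - 44487)/(-44902 + 6183)) = 1/(42330 - 10059/(-38719)) = 1/(42330 - 10059*(-1/38719)) = 1/(42330 + 10059/38719) = 1/(1638985329/38719) = 38719/1638985329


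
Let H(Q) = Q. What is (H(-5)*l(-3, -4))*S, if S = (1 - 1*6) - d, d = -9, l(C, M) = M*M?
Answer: -320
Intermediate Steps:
l(C, M) = M²
S = 4 (S = (1 - 1*6) - 1*(-9) = (1 - 6) + 9 = -5 + 9 = 4)
(H(-5)*l(-3, -4))*S = -5*(-4)²*4 = -5*16*4 = -80*4 = -320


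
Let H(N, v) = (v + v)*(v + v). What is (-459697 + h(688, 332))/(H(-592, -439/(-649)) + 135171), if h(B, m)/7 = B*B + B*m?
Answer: 1875449260223/56934931255 ≈ 32.940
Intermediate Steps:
h(B, m) = 7*B² + 7*B*m (h(B, m) = 7*(B*B + B*m) = 7*(B² + B*m) = 7*B² + 7*B*m)
H(N, v) = 4*v² (H(N, v) = (2*v)*(2*v) = 4*v²)
(-459697 + h(688, 332))/(H(-592, -439/(-649)) + 135171) = (-459697 + 7*688*(688 + 332))/(4*(-439/(-649))² + 135171) = (-459697 + 7*688*1020)/(4*(-439*(-1/649))² + 135171) = (-459697 + 4912320)/(4*(439/649)² + 135171) = 4452623/(4*(192721/421201) + 135171) = 4452623/(770884/421201 + 135171) = 4452623/(56934931255/421201) = 4452623*(421201/56934931255) = 1875449260223/56934931255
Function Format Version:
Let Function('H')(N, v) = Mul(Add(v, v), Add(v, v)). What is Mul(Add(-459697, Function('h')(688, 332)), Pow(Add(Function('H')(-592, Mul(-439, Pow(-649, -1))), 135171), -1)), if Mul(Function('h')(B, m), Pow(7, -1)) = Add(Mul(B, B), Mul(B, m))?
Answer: Rational(1875449260223, 56934931255) ≈ 32.940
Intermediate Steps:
Function('h')(B, m) = Add(Mul(7, Pow(B, 2)), Mul(7, B, m)) (Function('h')(B, m) = Mul(7, Add(Mul(B, B), Mul(B, m))) = Mul(7, Add(Pow(B, 2), Mul(B, m))) = Add(Mul(7, Pow(B, 2)), Mul(7, B, m)))
Function('H')(N, v) = Mul(4, Pow(v, 2)) (Function('H')(N, v) = Mul(Mul(2, v), Mul(2, v)) = Mul(4, Pow(v, 2)))
Mul(Add(-459697, Function('h')(688, 332)), Pow(Add(Function('H')(-592, Mul(-439, Pow(-649, -1))), 135171), -1)) = Mul(Add(-459697, Mul(7, 688, Add(688, 332))), Pow(Add(Mul(4, Pow(Mul(-439, Pow(-649, -1)), 2)), 135171), -1)) = Mul(Add(-459697, Mul(7, 688, 1020)), Pow(Add(Mul(4, Pow(Mul(-439, Rational(-1, 649)), 2)), 135171), -1)) = Mul(Add(-459697, 4912320), Pow(Add(Mul(4, Pow(Rational(439, 649), 2)), 135171), -1)) = Mul(4452623, Pow(Add(Mul(4, Rational(192721, 421201)), 135171), -1)) = Mul(4452623, Pow(Add(Rational(770884, 421201), 135171), -1)) = Mul(4452623, Pow(Rational(56934931255, 421201), -1)) = Mul(4452623, Rational(421201, 56934931255)) = Rational(1875449260223, 56934931255)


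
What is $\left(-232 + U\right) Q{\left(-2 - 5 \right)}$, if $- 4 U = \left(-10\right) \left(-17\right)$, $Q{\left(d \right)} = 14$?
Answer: $-3843$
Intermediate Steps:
$U = - \frac{85}{2}$ ($U = - \frac{\left(-10\right) \left(-17\right)}{4} = \left(- \frac{1}{4}\right) 170 = - \frac{85}{2} \approx -42.5$)
$\left(-232 + U\right) Q{\left(-2 - 5 \right)} = \left(-232 - \frac{85}{2}\right) 14 = \left(- \frac{549}{2}\right) 14 = -3843$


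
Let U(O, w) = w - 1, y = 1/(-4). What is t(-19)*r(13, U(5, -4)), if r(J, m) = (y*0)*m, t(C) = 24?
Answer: 0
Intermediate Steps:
y = -1/4 ≈ -0.25000
U(O, w) = -1 + w
r(J, m) = 0 (r(J, m) = (-1/4*0)*m = 0*m = 0)
t(-19)*r(13, U(5, -4)) = 24*0 = 0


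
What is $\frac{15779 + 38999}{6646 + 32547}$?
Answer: $\frac{54778}{39193} \approx 1.3976$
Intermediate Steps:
$\frac{15779 + 38999}{6646 + 32547} = \frac{54778}{39193}$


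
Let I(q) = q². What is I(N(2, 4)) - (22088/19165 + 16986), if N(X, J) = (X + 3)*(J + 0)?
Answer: -317892778/19165 ≈ -16587.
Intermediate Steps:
N(X, J) = J*(3 + X) (N(X, J) = (3 + X)*J = J*(3 + X))
I(N(2, 4)) - (22088/19165 + 16986) = (4*(3 + 2))² - (22088/19165 + 16986) = (4*5)² - (22088*(1/19165) + 16986) = 20² - (22088/19165 + 16986) = 400 - 1*325558778/19165 = 400 - 325558778/19165 = -317892778/19165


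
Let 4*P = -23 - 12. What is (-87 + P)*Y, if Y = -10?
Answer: 1915/2 ≈ 957.50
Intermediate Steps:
P = -35/4 (P = (-23 - 12)/4 = (¼)*(-35) = -35/4 ≈ -8.7500)
(-87 + P)*Y = (-87 - 35/4)*(-10) = -383/4*(-10) = 1915/2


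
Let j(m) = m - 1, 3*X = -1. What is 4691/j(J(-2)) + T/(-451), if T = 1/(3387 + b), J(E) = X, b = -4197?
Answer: -2570503813/730620 ≈ -3518.3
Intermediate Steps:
X = -⅓ (X = (⅓)*(-1) = -⅓ ≈ -0.33333)
J(E) = -⅓
j(m) = -1 + m
T = -1/810 (T = 1/(3387 - 4197) = 1/(-810) = -1/810 ≈ -0.0012346)
4691/j(J(-2)) + T/(-451) = 4691/(-1 - ⅓) - 1/810/(-451) = 4691/(-4/3) - 1/810*(-1/451) = 4691*(-¾) + 1/365310 = -14073/4 + 1/365310 = -2570503813/730620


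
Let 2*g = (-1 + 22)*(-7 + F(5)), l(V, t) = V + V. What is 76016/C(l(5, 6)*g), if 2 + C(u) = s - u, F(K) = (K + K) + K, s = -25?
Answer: -76016/867 ≈ -87.677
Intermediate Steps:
l(V, t) = 2*V
F(K) = 3*K (F(K) = 2*K + K = 3*K)
g = 84 (g = ((-1 + 22)*(-7 + 3*5))/2 = (21*(-7 + 15))/2 = (21*8)/2 = (½)*168 = 84)
C(u) = -27 - u (C(u) = -2 + (-25 - u) = -27 - u)
76016/C(l(5, 6)*g) = 76016/(-27 - 2*5*84) = 76016/(-27 - 10*84) = 76016/(-27 - 1*840) = 76016/(-27 - 840) = 76016/(-867) = 76016*(-1/867) = -76016/867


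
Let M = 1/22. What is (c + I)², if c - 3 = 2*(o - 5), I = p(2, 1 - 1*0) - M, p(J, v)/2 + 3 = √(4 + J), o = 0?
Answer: 93985/484 - 574*√6/11 ≈ 66.365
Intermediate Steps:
p(J, v) = -6 + 2*√(4 + J)
M = 1/22 ≈ 0.045455
I = -133/22 + 2*√6 (I = (-6 + 2*√(4 + 2)) - 1*1/22 = (-6 + 2*√6) - 1/22 = -133/22 + 2*√6 ≈ -1.1465)
c = -7 (c = 3 + 2*(0 - 5) = 3 + 2*(-5) = 3 - 10 = -7)
(c + I)² = (-7 + (-133/22 + 2*√6))² = (-287/22 + 2*√6)²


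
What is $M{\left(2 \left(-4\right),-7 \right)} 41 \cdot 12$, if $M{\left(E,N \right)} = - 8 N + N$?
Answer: $24108$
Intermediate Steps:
$M{\left(E,N \right)} = - 7 N$
$M{\left(2 \left(-4\right),-7 \right)} 41 \cdot 12 = \left(-7\right) \left(-7\right) 41 \cdot 12 = 49 \cdot 41 \cdot 12 = 2009 \cdot 12 = 24108$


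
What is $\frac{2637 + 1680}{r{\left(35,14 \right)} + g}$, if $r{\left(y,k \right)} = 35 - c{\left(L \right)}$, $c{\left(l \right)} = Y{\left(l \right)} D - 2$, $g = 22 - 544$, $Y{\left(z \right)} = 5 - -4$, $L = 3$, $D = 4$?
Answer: $- \frac{4317}{521} \approx -8.286$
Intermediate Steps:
$Y{\left(z \right)} = 9$ ($Y{\left(z \right)} = 5 + 4 = 9$)
$g = -522$
$c{\left(l \right)} = 34$ ($c{\left(l \right)} = 9 \cdot 4 - 2 = 36 - 2 = 34$)
$r{\left(y,k \right)} = 1$ ($r{\left(y,k \right)} = 35 - 34 = 1$)
$\frac{2637 + 1680}{r{\left(35,14 \right)} + g} = \frac{2637 + 1680}{1 - 522} = \frac{4317}{-521} = 4317 \left(- \frac{1}{521}\right) = - \frac{4317}{521}$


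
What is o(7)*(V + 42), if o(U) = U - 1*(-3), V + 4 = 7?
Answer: 450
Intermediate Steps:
V = 3 (V = -4 + 7 = 3)
o(U) = 3 + U (o(U) = U + 3 = 3 + U)
o(7)*(V + 42) = (3 + 7)*(3 + 42) = 10*45 = 450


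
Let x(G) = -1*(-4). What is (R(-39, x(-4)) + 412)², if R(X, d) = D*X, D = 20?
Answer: 135424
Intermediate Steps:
x(G) = 4
R(X, d) = 20*X
(R(-39, x(-4)) + 412)² = (20*(-39) + 412)² = (-780 + 412)² = (-368)² = 135424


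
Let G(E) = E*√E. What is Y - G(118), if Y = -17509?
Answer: -17509 - 118*√118 ≈ -18791.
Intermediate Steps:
G(E) = E^(3/2)
Y - G(118) = -17509 - 118^(3/2) = -17509 - 118*√118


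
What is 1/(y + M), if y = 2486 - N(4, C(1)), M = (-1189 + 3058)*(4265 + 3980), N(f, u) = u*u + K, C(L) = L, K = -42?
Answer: 1/15412432 ≈ 6.4883e-8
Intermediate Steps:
N(f, u) = -42 + u² (N(f, u) = u*u - 42 = u² - 42 = -42 + u²)
M = 15409905 (M = 1869*8245 = 15409905)
y = 2527 (y = 2486 - (-42 + 1²) = 2486 - (-42 + 1) = 2486 - 1*(-41) = 2486 + 41 = 2527)
1/(y + M) = 1/(2527 + 15409905) = 1/15412432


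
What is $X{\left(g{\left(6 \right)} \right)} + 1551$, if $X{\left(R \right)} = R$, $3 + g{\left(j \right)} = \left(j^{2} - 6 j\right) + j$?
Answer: $1554$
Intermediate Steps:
$g{\left(j \right)} = -3 + j^{2} - 5 j$ ($g{\left(j \right)} = -3 + \left(\left(j^{2} - 6 j\right) + j\right) = -3 + \left(j^{2} - 5 j\right) = -3 + j^{2} - 5 j$)
$X{\left(g{\left(6 \right)} \right)} + 1551 = \left(-3 + 6^{2} - 30\right) + 1551 = \left(-3 + 36 - 30\right) + 1551 = 3 + 1551 = 1554$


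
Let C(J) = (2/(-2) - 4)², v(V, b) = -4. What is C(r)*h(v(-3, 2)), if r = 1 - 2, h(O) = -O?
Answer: 100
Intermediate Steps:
r = -1
C(J) = 25 (C(J) = (2*(-½) - 4)² = (-1 - 4)² = (-5)² = 25)
C(r)*h(v(-3, 2)) = 25*(-1*(-4)) = 25*4 = 100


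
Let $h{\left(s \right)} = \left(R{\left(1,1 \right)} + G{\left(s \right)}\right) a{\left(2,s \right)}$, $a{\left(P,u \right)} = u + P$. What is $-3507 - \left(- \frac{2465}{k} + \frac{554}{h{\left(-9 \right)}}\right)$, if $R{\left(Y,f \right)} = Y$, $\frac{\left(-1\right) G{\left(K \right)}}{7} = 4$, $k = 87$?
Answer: $- \frac{658022}{189} \approx -3481.6$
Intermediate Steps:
$G{\left(K \right)} = -28$ ($G{\left(K \right)} = \left(-7\right) 4 = -28$)
$a{\left(P,u \right)} = P + u$
$h{\left(s \right)} = -54 - 27 s$ ($h{\left(s \right)} = \left(1 - 28\right) \left(2 + s\right) = - 27 \left(2 + s\right) = -54 - 27 s$)
$-3507 - \left(- \frac{2465}{k} + \frac{554}{h{\left(-9 \right)}}\right) = -3507 + \left(- \frac{554}{-54 - -243} + \frac{2465}{87}\right) = -3507 + \left(- \frac{554}{-54 + 243} + 2465 \cdot \frac{1}{87}\right) = -3507 + \left(- \frac{554}{189} + \frac{85}{3}\right) = -3507 + \frac{4801}{189} = - \frac{658022}{189}$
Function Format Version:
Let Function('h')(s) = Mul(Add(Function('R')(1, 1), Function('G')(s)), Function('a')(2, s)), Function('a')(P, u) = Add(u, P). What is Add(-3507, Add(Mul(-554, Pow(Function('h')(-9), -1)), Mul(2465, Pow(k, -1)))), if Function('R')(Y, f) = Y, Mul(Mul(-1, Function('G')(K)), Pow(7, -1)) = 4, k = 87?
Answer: Rational(-658022, 189) ≈ -3481.6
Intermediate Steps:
Function('G')(K) = -28 (Function('G')(K) = Mul(-7, 4) = -28)
Function('a')(P, u) = Add(P, u)
Function('h')(s) = Add(-54, Mul(-27, s)) (Function('h')(s) = Mul(Add(1, -28), Add(2, s)) = Mul(-27, Add(2, s)) = Add(-54, Mul(-27, s)))
Add(-3507, Add(Mul(-554, Pow(Function('h')(-9), -1)), Mul(2465, Pow(k, -1)))) = Add(-3507, Add(Mul(-554, Pow(Add(-54, Mul(-27, -9)), -1)), Mul(2465, Pow(87, -1)))) = Add(-3507, Add(Mul(-554, Pow(Add(-54, 243), -1)), Mul(2465, Rational(1, 87)))) = Add(-3507, Add(Mul(-554, Pow(189, -1)), Rational(85, 3))) = Add(-3507, Add(Mul(-554, Rational(1, 189)), Rational(85, 3))) = Add(-3507, Add(Rational(-554, 189), Rational(85, 3))) = Add(-3507, Rational(4801, 189)) = Rational(-658022, 189)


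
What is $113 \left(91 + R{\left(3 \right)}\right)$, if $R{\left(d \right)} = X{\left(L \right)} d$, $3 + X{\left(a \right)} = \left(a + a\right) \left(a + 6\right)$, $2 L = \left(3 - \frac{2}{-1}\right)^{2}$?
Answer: $\frac{332107}{2} \approx 1.6605 \cdot 10^{5}$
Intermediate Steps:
$L = \frac{25}{2}$ ($L = \frac{\left(3 - \frac{2}{-1}\right)^{2}}{2} = \frac{\left(3 - -2\right)^{2}}{2} = \frac{\left(3 + 2\right)^{2}}{2} = \frac{5^{2}}{2} = \frac{1}{2} \cdot 25 = \frac{25}{2} \approx 12.5$)
$X{\left(a \right)} = -3 + 2 a \left(6 + a\right)$ ($X{\left(a \right)} = -3 + \left(a + a\right) \left(a + 6\right) = -3 + 2 a \left(6 + a\right)$)
$R{\left(d \right)} = \frac{919 d}{2}$ ($R{\left(d \right)} = \left(-3 + 2 \left(\frac{25}{2}\right)^{2} + 12 \cdot \frac{25}{2}\right) d = \left(-3 + 2 \cdot \frac{625}{4} + 150\right) d = \left(-3 + \frac{625}{2} + 150\right) d = \frac{919 d}{2}$)
$113 \left(91 + R{\left(3 \right)}\right) = 113 \left(91 + \frac{919}{2} \cdot 3\right) = 113 \left(91 + \frac{2757}{2}\right) = 113 \cdot \frac{2939}{2} = \frac{332107}{2}$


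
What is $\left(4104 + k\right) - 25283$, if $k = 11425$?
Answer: $-9754$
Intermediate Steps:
$\left(4104 + k\right) - 25283 = \left(4104 + 11425\right) - 25283 = 15529 - 25283 = -9754$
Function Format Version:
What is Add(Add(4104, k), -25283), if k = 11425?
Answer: -9754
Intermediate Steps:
Add(Add(4104, k), -25283) = Add(Add(4104, 11425), -25283) = Add(15529, -25283) = -9754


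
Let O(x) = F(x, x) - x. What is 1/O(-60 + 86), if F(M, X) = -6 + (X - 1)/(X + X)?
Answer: -52/1639 ≈ -0.031727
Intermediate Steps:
F(M, X) = -6 + (-1 + X)/(2*X) (F(M, X) = -6 + (-1 + X)/((2*X)) = -6 + (-1 + X)*(1/(2*X)) = -6 + (-1 + X)/(2*X))
O(x) = -x + (-1 - 11*x)/(2*x) (O(x) = (-1 - 11*x)/(2*x) - x = -x + (-1 - 11*x)/(2*x))
1/O(-60 + 86) = 1/(-11/2 - (-60 + 86) - 1/(2*(-60 + 86))) = 1/(-11/2 - 1*26 - ½/26) = 1/(-11/2 - 26 - ½*1/26) = 1/(-11/2 - 26 - 1/52) = 1/(-1639/52) = -52/1639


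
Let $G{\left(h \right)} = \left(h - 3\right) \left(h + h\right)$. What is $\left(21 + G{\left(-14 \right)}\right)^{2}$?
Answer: $247009$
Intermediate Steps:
$G{\left(h \right)} = 2 h \left(-3 + h\right)$ ($G{\left(h \right)} = \left(-3 + h\right) 2 h = 2 h \left(-3 + h\right)$)
$\left(21 + G{\left(-14 \right)}\right)^{2} = \left(21 + 2 \left(-14\right) \left(-3 - 14\right)\right)^{2} = \left(21 + 2 \left(-14\right) \left(-17\right)\right)^{2} = \left(21 + 476\right)^{2} = 497^{2} = 247009$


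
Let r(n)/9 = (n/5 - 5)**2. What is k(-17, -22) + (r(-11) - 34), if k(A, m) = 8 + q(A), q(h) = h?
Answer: 10589/25 ≈ 423.56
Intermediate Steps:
k(A, m) = 8 + A
r(n) = 9*(-5 + n/5)**2 (r(n) = 9*(n/5 - 5)**2 = 9*(-5 + n/5)**2)
k(-17, -22) + (r(-11) - 34) = (8 - 17) + (9*(-25 - 11)**2/25 - 34) = -9 + ((9/25)*(-36)**2 - 34) = -9 + ((9/25)*1296 - 34) = -9 + (11664/25 - 34) = -9 + 10814/25 = 10589/25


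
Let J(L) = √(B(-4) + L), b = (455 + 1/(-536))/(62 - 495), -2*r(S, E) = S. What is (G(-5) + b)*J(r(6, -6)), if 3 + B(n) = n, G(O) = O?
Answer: -1404319*I*√10/232088 ≈ -19.134*I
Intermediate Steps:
r(S, E) = -S/2
B(n) = -3 + n
b = -243879/232088 (b = (455 - 1/536)/(-433) = (243879/536)*(-1/433) = -243879/232088 ≈ -1.0508)
J(L) = √(-7 + L) (J(L) = √((-3 - 4) + L) = √(-7 + L))
(G(-5) + b)*J(r(6, -6)) = (-5 - 243879/232088)*√(-7 - ½*6) = -1404319*√(-7 - 3)/232088 = -1404319*I*√10/232088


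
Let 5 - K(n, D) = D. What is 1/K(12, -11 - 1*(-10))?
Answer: ⅙ ≈ 0.16667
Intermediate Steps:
K(n, D) = 5 - D
1/K(12, -11 - 1*(-10)) = 1/(5 - (-11 - 1*(-10))) = 1/(5 - (-11 + 10)) = 1/(5 - 1*(-1)) = 1/(5 + 1) = 1/6 = ⅙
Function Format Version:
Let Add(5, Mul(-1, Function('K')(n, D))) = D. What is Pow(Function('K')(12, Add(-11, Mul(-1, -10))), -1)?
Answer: Rational(1, 6) ≈ 0.16667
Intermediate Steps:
Function('K')(n, D) = Add(5, Mul(-1, D))
Pow(Function('K')(12, Add(-11, Mul(-1, -10))), -1) = Pow(Add(5, Mul(-1, Add(-11, Mul(-1, -10)))), -1) = Pow(Add(5, Mul(-1, Add(-11, 10))), -1) = Pow(Add(5, Mul(-1, -1)), -1) = Pow(Add(5, 1), -1) = Pow(6, -1) = Rational(1, 6)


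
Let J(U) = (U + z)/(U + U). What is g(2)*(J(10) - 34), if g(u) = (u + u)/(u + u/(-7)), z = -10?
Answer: -238/3 ≈ -79.333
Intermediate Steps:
J(U) = (-10 + U)/(2*U) (J(U) = (U - 10)/(U + U) = (-10 + U)/((2*U)) = (-10 + U)*(1/(2*U)) = (-10 + U)/(2*U))
g(u) = 7/3 (g(u) = (2*u)/(u + u*(-⅐)) = (2*u)/(u - u/7) = (2*u)/((6*u/7)) = (2*u)*(7/(6*u)) = 7/3)
g(2)*(J(10) - 34) = 7*((½)*(-10 + 10)/10 - 34)/3 = 7*((½)*(⅒)*0 - 34)/3 = 7*(0 - 34)/3 = (7/3)*(-34) = -238/3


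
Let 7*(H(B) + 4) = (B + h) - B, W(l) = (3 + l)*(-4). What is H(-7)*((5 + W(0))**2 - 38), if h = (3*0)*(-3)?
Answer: -44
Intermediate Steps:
h = 0 (h = 0*(-3) = 0)
W(l) = -12 - 4*l
H(B) = -4 (H(B) = -4 + ((B + 0) - B)/7 = -4 + (B - B)/7 = -4 + (1/7)*0 = -4 + 0 = -4)
H(-7)*((5 + W(0))**2 - 38) = -4*((5 + (-12 - 4*0))**2 - 38) = -4*((5 + (-12 + 0))**2 - 38) = -4*((5 - 12)**2 - 38) = -4*((-7)**2 - 38) = -4*(49 - 38) = -4*11 = -44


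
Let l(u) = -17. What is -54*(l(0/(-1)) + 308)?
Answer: -15714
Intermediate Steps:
-54*(l(0/(-1)) + 308) = -54*(-17 + 308) = -54*291 = -15714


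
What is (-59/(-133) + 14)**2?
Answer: 3690241/17689 ≈ 208.62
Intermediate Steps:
(-59/(-133) + 14)**2 = (-59*(-1/133) + 14)**2 = (59/133 + 14)**2 = (1921/133)**2 = 3690241/17689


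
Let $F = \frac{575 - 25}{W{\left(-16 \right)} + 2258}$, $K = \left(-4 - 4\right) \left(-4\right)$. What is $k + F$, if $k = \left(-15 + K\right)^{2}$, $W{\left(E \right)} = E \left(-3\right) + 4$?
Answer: $\frac{6074}{21} \approx 289.24$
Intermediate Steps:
$K = 32$ ($K = \left(-8\right) \left(-4\right) = 32$)
$W{\left(E \right)} = 4 - 3 E$ ($W{\left(E \right)} = - 3 E + 4 = 4 - 3 E$)
$k = 289$ ($k = \left(-15 + 32\right)^{2} = 17^{2} = 289$)
$F = \frac{5}{21}$ ($F = \frac{575 - 25}{\left(4 - -48\right) + 2258} = \frac{550}{\left(4 + 48\right) + 2258} = \frac{550}{52 + 2258} = \frac{550}{2310} = 550 \cdot \frac{1}{2310} = \frac{5}{21} \approx 0.2381$)
$k + F = 289 + \frac{5}{21} = \frac{6074}{21}$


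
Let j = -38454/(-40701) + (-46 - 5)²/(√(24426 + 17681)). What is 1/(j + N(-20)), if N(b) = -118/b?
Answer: -5304961520004770/88211289100081177 + 47874913488900*√42107/88211289100081177 ≈ 0.051229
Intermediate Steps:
j = 12818/13567 + 2601*√42107/42107 (j = -38454*(-1/40701) + (-51)²/(√42107) = 12818/13567 + 2601*(√42107/42107) = 12818/13567 + 2601*√42107/42107 ≈ 13.620)
1/(j + N(-20)) = 1/((12818/13567 + 2601*√42107/42107) - 118/(-20)) = 1/((12818/13567 + 2601*√42107/42107) - 118*(-1/20)) = 1/((12818/13567 + 2601*√42107/42107) + 59/10) = 1/(928633/135670 + 2601*√42107/42107)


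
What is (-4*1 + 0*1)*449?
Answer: -1796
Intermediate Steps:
(-4*1 + 0*1)*449 = (-4 + 0)*449 = -4*449 = -1796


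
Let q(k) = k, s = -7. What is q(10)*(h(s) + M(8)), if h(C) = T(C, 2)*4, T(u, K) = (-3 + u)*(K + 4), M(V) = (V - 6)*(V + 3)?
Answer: -2180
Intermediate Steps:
M(V) = (-6 + V)*(3 + V)
T(u, K) = (-3 + u)*(4 + K)
h(C) = -72 + 24*C (h(C) = (-12 - 3*2 + 4*C + 2*C)*4 = (-12 - 6 + 4*C + 2*C)*4 = (-18 + 6*C)*4 = -72 + 24*C)
q(10)*(h(s) + M(8)) = 10*((-72 + 24*(-7)) + (-18 + 8**2 - 3*8)) = 10*((-72 - 168) + (-18 + 64 - 24)) = 10*(-240 + 22) = 10*(-218) = -2180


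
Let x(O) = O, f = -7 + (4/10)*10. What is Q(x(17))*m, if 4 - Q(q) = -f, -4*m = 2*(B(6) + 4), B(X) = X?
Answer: -5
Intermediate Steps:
f = -3 (f = -7 + (4*(⅒))*10 = -7 + (⅖)*10 = -7 + 4 = -3)
m = -5 (m = -(6 + 4)/2 = -10/2 = -¼*20 = -5)
Q(q) = 1 (Q(q) = 4 - (-1)*(-3) = 4 - 1*3 = 4 - 3 = 1)
Q(x(17))*m = 1*(-5) = -5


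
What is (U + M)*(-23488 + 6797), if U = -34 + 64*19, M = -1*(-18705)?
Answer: -331933917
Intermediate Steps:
M = 18705
U = 1182 (U = -34 + 1216 = 1182)
(U + M)*(-23488 + 6797) = (1182 + 18705)*(-23488 + 6797) = 19887*(-16691) = -331933917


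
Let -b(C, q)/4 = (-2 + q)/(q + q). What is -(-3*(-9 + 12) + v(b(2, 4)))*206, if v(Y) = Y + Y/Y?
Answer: 1854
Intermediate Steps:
b(C, q) = -2*(-2 + q)/q (b(C, q) = -4*(-2 + q)/(q + q) = -4*(-2 + q)/(2*q) = -4*(-2 + q)*1/(2*q) = -2*(-2 + q)/q)
v(Y) = 1 + Y (v(Y) = Y + 1 = 1 + Y)
-(-3*(-9 + 12) + v(b(2, 4)))*206 = -(-3*(-9 + 12) + (1 + (-2 + 4/4)))*206 = -(-3*3 + (1 + (-2 + 4*(1/4))))*206 = -(-9 + (1 + (-2 + 1)))*206 = -(-9 + (1 - 1))*206 = -(-9 + 0)*206 = -(-9)*206 = -1*(-1854) = 1854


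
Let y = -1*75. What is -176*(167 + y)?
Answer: -16192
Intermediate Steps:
y = -75
-176*(167 + y) = -176*(167 - 75) = -176*92 = -16192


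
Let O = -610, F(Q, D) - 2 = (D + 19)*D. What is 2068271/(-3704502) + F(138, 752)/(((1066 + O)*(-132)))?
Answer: -189361783385/18581782032 ≈ -10.191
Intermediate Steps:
F(Q, D) = 2 + D*(19 + D) (F(Q, D) = 2 + (D + 19)*D = 2 + (19 + D)*D = 2 + D*(19 + D))
2068271/(-3704502) + F(138, 752)/(((1066 + O)*(-132))) = 2068271/(-3704502) + (2 + 752² + 19*752)/(((1066 - 610)*(-132))) = 2068271*(-1/3704502) + (2 + 565504 + 14288)/((456*(-132))) = -2068271/3704502 + 579794/(-60192) = -2068271/3704502 + 579794*(-1/60192) = -2068271/3704502 - 289897/30096 = -189361783385/18581782032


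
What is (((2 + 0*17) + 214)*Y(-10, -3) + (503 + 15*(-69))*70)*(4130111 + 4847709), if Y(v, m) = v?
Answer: -353726108000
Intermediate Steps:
(((2 + 0*17) + 214)*Y(-10, -3) + (503 + 15*(-69))*70)*(4130111 + 4847709) = (((2 + 0*17) + 214)*(-10) + (503 + 15*(-69))*70)*(4130111 + 4847709) = (((2 + 0) + 214)*(-10) + (503 - 1035)*70)*8977820 = ((2 + 214)*(-10) - 532*70)*8977820 = (216*(-10) - 37240)*8977820 = (-2160 - 37240)*8977820 = -39400*8977820 = -353726108000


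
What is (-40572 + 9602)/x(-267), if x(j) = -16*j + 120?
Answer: -15485/2196 ≈ -7.0515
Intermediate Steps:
x(j) = 120 - 16*j
(-40572 + 9602)/x(-267) = (-40572 + 9602)/(120 - 16*(-267)) = -30970/(120 + 4272) = -30970/4392 = -30970*1/4392 = -15485/2196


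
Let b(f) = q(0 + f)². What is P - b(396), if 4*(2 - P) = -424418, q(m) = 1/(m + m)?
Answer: 66556787615/627264 ≈ 1.0611e+5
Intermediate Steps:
q(m) = 1/(2*m)
P = 212213/2 (P = 2 - ¼*(-424418) = 2 + 212209/2 = 212213/2 ≈ 1.0611e+5)
b(f) = 1/(4*f²) (b(f) = (1/(2*(0 + f)))² = (1/(2*f))² = 1/(4*f²))
P - b(396) = 212213/2 - 1/(4*396²) = 212213/2 - 1/(4*156816) = 212213/2 - 1*1/627264 = 212213/2 - 1/627264 = 66556787615/627264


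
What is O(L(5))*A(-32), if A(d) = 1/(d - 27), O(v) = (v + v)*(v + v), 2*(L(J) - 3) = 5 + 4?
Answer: -225/59 ≈ -3.8136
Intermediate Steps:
L(J) = 15/2 (L(J) = 3 + (5 + 4)/2 = 3 + (1/2)*9 = 3 + 9/2 = 15/2)
O(v) = 4*v**2 (O(v) = (2*v)*(2*v) = 4*v**2)
A(d) = 1/(-27 + d)
O(L(5))*A(-32) = (4*(15/2)**2)/(-27 - 32) = (4*(225/4))/(-59) = 225*(-1/59) = -225/59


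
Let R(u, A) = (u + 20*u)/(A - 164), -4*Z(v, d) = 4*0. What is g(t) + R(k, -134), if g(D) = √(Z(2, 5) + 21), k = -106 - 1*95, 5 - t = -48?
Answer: 4221/298 + √21 ≈ 18.747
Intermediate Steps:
t = 53 (t = 5 - 1*(-48) = 5 + 48 = 53)
Z(v, d) = 0 (Z(v, d) = -0 = -¼*0 = 0)
k = -201 (k = -106 - 95 = -201)
g(D) = √21 (g(D) = √(0 + 21) = √21)
R(u, A) = 21*u/(-164 + A) (R(u, A) = (21*u)/(-164 + A) = 21*u/(-164 + A))
g(t) + R(k, -134) = √21 + 21*(-201)/(-164 - 134) = √21 + 21*(-201)/(-298) = √21 + 21*(-201)*(-1/298) = √21 + 4221/298 = 4221/298 + √21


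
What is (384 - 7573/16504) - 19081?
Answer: -308582861/16504 ≈ -18697.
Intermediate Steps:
(384 - 7573/16504) - 19081 = 6329963/16504 - 19081 = -308582861/16504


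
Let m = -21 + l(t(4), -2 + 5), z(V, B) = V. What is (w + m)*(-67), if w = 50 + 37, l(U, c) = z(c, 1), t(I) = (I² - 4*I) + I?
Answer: -4623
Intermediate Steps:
t(I) = I² - 3*I
l(U, c) = c
w = 87
m = -18 (m = -21 + (-2 + 5) = -21 + 3 = -18)
(w + m)*(-67) = (87 - 18)*(-67) = 69*(-67) = -4623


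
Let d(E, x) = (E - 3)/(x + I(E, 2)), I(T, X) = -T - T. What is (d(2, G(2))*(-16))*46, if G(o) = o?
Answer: -368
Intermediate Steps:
I(T, X) = -2*T
d(E, x) = (-3 + E)/(x - 2*E) (d(E, x) = (E - 3)/(x - 2*E) = (-3 + E)/(x - 2*E))
(d(2, G(2))*(-16))*46 = (((3 - 1*2)/(-1*2 + 2*2))*(-16))*46 = (((3 - 2)/(-2 + 4))*(-16))*46 = ((1/2)*(-16))*46 = (((½)*1)*(-16))*46 = ((½)*(-16))*46 = -8*46 = -368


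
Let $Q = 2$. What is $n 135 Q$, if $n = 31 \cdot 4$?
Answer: $33480$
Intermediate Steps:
$n = 124$
$n 135 Q = 124 \cdot 135 \cdot 2 = 124 \cdot 270 = 33480$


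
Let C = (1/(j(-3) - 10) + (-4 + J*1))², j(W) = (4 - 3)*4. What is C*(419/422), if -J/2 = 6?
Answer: 3942371/15192 ≈ 259.50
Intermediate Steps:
J = -12 (J = -2*6 = -12)
j(W) = 4 (j(W) = 1*4 = 4)
C = 9409/36 (C = (1/(4 - 10) + (-4 - 12*1))² = (1/(-6) + (-4 - 12))² = (-⅙ - 16)² = (-97/6)² = 9409/36 ≈ 261.36)
C*(419/422) = 9409*(419/422)/36 = 9409*(419*(1/422))/36 = (9409/36)*(419/422) = 3942371/15192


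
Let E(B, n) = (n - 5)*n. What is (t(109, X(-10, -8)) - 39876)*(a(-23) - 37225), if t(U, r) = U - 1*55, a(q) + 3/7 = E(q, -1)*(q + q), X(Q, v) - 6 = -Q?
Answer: 10453673220/7 ≈ 1.4934e+9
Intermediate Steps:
E(B, n) = n*(-5 + n) (E(B, n) = (-5 + n)*n = n*(-5 + n))
X(Q, v) = 6 - Q
a(q) = -3/7 + 12*q (a(q) = -3/7 + (-(-5 - 1))*(q + q) = -3/7 + (-1*(-6))*(2*q) = -3/7 + 6*(2*q) = -3/7 + 12*q)
t(U, r) = -55 + U (t(U, r) = U - 55 = -55 + U)
(t(109, X(-10, -8)) - 39876)*(a(-23) - 37225) = ((-55 + 109) - 39876)*((-3/7 + 12*(-23)) - 37225) = (54 - 39876)*((-3/7 - 276) - 37225) = -39822*(-1935/7 - 37225) = -39822*(-262510/7) = 10453673220/7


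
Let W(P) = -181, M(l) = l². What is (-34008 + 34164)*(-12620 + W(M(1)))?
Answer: -1996956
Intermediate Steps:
(-34008 + 34164)*(-12620 + W(M(1))) = (-34008 + 34164)*(-12620 - 181) = 156*(-12801) = -1996956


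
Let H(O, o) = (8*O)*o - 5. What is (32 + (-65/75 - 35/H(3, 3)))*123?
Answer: 1261324/335 ≈ 3765.1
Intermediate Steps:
H(O, o) = -5 + 8*O*o (H(O, o) = 8*O*o - 5 = -5 + 8*O*o)
(32 + (-65/75 - 35/H(3, 3)))*123 = (32 + (-65/75 - 35/(-5 + 8*3*3)))*123 = (32 + (-65*1/75 - 35/(-5 + 72)))*123 = (32 + (-13/15 - 35/67))*123 = (32 - 1396/1005)*123 = (30764/1005)*123 = 1261324/335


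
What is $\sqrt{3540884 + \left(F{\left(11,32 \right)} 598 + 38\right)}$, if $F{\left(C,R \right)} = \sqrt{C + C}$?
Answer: $\sqrt{3540922 + 598 \sqrt{22}} \approx 1882.5$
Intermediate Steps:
$F{\left(C,R \right)} = \sqrt{2} \sqrt{C}$ ($F{\left(C,R \right)} = \sqrt{2 C} = \sqrt{2} \sqrt{C}$)
$\sqrt{3540884 + \left(F{\left(11,32 \right)} 598 + 38\right)} = \sqrt{3540884 + \left(\sqrt{2} \sqrt{11} \cdot 598 + 38\right)} = \sqrt{3540884 + \left(\sqrt{22} \cdot 598 + 38\right)} = \sqrt{3540884 + \left(598 \sqrt{22} + 38\right)} = \sqrt{3540884 + \left(38 + 598 \sqrt{22}\right)} = \sqrt{3540922 + 598 \sqrt{22}}$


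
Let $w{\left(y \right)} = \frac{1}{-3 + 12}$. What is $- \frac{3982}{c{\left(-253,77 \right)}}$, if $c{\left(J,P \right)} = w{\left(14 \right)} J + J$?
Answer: $\frac{1629}{115} \approx 14.165$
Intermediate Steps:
$w{\left(y \right)} = \frac{1}{9}$
$c{\left(J,P \right)} = \frac{10 J}{9}$ ($c{\left(J,P \right)} = \frac{J}{9} + J = \frac{10 J}{9}$)
$- \frac{3982}{c{\left(-253,77 \right)}} = - \frac{3982}{\frac{10}{9} \left(-253\right)} = - \frac{3982}{- \frac{2530}{9}} = \left(-3982\right) \left(- \frac{9}{2530}\right) = \frac{1629}{115}$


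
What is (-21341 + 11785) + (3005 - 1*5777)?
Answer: -12328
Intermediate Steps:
(-21341 + 11785) + (3005 - 1*5777) = -9556 + (3005 - 5777) = -9556 - 2772 = -12328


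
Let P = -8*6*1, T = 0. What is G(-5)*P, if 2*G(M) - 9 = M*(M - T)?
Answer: -816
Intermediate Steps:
P = -48 (P = -48*1 = -48)
G(M) = 9/2 + M²/2 (G(M) = 9/2 + (M*(M - 1*0))/2 = 9/2 + (M*(M + 0))/2 = 9/2 + (M*M)/2 = 9/2 + M²/2)
G(-5)*P = (9/2 + (½)*(-5)²)*(-48) = (9/2 + (½)*25)*(-48) = (9/2 + 25/2)*(-48) = 17*(-48) = -816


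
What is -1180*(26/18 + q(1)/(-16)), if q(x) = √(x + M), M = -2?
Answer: -15340/9 + 295*I/4 ≈ -1704.4 + 73.75*I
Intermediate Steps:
q(x) = √(-2 + x) (q(x) = √(x - 2) = √(-2 + x))
-1180*(26/18 + q(1)/(-16)) = -1180*(26/18 + √(-2 + 1)/(-16)) = -1180*(26*(1/18) + √(-1)*(-1/16)) = -1180*(13/9 + I*(-1/16)) = -1180*(13/9 - I/16) = -15340/9 + 295*I/4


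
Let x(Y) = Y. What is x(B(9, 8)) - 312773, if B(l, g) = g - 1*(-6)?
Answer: -312759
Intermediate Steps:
B(l, g) = 6 + g (B(l, g) = g + 6 = 6 + g)
x(B(9, 8)) - 312773 = (6 + 8) - 312773 = 14 - 312773 = -312759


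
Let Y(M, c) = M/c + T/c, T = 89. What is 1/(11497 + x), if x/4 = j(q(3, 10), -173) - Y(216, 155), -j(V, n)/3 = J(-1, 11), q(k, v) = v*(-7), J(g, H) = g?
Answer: 31/356535 ≈ 8.6948e-5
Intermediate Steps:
q(k, v) = -7*v
Y(M, c) = 89/c + M/c (Y(M, c) = M/c + 89/c = 89/c + M/c)
j(V, n) = 3 (j(V, n) = -3*(-1) = 3)
x = 128/31 (x = 4*(3 - (89 + 216)/155) = 4*(3 - 305/155) = 4*(3 - 1*61/31) = 4*(3 - 61/31) = 4*(32/31) = 128/31 ≈ 4.1290)
1/(11497 + x) = 1/(11497 + 128/31) = 1/(356535/31) = 31/356535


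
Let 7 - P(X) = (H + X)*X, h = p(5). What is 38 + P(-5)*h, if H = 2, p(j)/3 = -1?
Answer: 62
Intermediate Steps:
p(j) = -3 (p(j) = 3*(-1) = -3)
h = -3
P(X) = 7 - X*(2 + X) (P(X) = 7 - (2 + X)*X = 7 - X*(2 + X))
38 + P(-5)*h = 38 + (7 - 1*(-5)² - 2*(-5))*(-3) = 38 + (7 - 1*25 + 10)*(-3) = 38 + (7 - 25 + 10)*(-3) = 38 - 8*(-3) = 38 + 24 = 62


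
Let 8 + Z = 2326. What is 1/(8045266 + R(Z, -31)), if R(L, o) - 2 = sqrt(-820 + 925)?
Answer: 383108/3082206532939 - sqrt(105)/64726337191719 ≈ 1.2430e-7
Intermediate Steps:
Z = 2318 (Z = -8 + 2326 = 2318)
R(L, o) = 2 + sqrt(105) (R(L, o) = 2 + sqrt(-820 + 925) = 2 + sqrt(105))
1/(8045266 + R(Z, -31)) = 1/(8045266 + (2 + sqrt(105))) = 1/(8045268 + sqrt(105))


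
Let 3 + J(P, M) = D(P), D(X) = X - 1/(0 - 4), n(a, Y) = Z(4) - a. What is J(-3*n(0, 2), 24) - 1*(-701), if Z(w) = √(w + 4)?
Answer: 2793/4 - 6*√2 ≈ 689.76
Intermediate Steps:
Z(w) = √(4 + w)
n(a, Y) = -a + 2*√2 (n(a, Y) = √(4 + 4) - a = √8 - a = 2*√2 - a = -a + 2*√2)
D(X) = ¼ + X (D(X) = X - 1/(-4) = X - 1*(-¼) = X + ¼ = ¼ + X)
J(P, M) = -11/4 + P (J(P, M) = -3 + (¼ + P) = -11/4 + P)
J(-3*n(0, 2), 24) - 1*(-701) = (-11/4 - 3*(-1*0 + 2*√2)) - 1*(-701) = (-11/4 - 3*(0 + 2*√2)) + 701 = (-11/4 - 6*√2) + 701 = 2793/4 - 6*√2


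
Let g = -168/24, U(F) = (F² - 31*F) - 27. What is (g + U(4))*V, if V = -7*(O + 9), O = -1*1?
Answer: 7952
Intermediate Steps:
O = -1
U(F) = -27 + F² - 31*F
V = -56 (V = -7*(-1 + 9) = -7*8 = -56)
g = -7 (g = -168/24 = -7*1 = -7)
(g + U(4))*V = (-7 + (-27 + 4² - 31*4))*(-56) = (-7 + (-27 + 16 - 124))*(-56) = (-7 - 135)*(-56) = -142*(-56) = 7952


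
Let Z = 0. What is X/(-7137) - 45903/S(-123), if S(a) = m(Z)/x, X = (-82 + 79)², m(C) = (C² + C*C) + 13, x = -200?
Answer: 560016599/793 ≈ 7.0620e+5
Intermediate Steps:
m(C) = 13 + 2*C² (m(C) = (C² + C²) + 13 = 2*C² + 13 = 13 + 2*C²)
X = 9 (X = (-3)² = 9)
S(a) = -13/200 (S(a) = (13 + 2*0²)/(-200) = (13 + 2*0)*(-1/200) = (13 + 0)*(-1/200) = 13*(-1/200) = -13/200)
X/(-7137) - 45903/S(-123) = 9/(-7137) - 45903/(-13/200) = 9*(-1/7137) - 45903*(-200/13) = -1/793 + 706200 = 560016599/793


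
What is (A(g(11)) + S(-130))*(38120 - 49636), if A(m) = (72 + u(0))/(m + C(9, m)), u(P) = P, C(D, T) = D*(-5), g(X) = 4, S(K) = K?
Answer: 62209432/41 ≈ 1.5173e+6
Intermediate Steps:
C(D, T) = -5*D
A(m) = 72/(-45 + m) (A(m) = (72 + 0)/(m - 5*9) = 72/(m - 45) = 72/(-45 + m))
(A(g(11)) + S(-130))*(38120 - 49636) = (72/(-45 + 4) - 130)*(38120 - 49636) = (72/(-41) - 130)*(-11516) = (72*(-1/41) - 130)*(-11516) = (-72/41 - 130)*(-11516) = -5402/41*(-11516) = 62209432/41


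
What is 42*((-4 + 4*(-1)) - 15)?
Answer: -966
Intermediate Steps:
42*((-4 + 4*(-1)) - 15) = 42*((-4 - 4) - 15) = 42*(-8 - 15) = 42*(-23) = -966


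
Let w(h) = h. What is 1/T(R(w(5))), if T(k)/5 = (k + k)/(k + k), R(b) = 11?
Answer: ⅕ ≈ 0.20000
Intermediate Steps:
T(k) = 5 (T(k) = 5*((k + k)/(k + k)) = 5*((2*k)/((2*k))) = 5*((2*k)*(1/(2*k))) = 5*1 = 5)
1/T(R(w(5))) = 1/5 = ⅕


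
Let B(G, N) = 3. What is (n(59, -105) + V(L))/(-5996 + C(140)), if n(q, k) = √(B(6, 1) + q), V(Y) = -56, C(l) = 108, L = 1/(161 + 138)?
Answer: 7/736 - √62/5888 ≈ 0.0081736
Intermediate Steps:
L = 1/299 ≈ 0.0033445
n(q, k) = √(3 + q)
(n(59, -105) + V(L))/(-5996 + C(140)) = (√(3 + 59) - 56)/(-5996 + 108) = (√62 - 56)/(-5888) = (-56 + √62)*(-1/5888) = 7/736 - √62/5888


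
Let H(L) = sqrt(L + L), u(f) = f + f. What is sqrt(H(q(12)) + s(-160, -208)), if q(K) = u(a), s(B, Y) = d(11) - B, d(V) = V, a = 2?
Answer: sqrt(171 + 2*sqrt(2)) ≈ 13.184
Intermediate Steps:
u(f) = 2*f
s(B, Y) = 11 - B
q(K) = 4 (q(K) = 2*2 = 4)
H(L) = sqrt(2)*sqrt(L) (H(L) = sqrt(2*L) = sqrt(2)*sqrt(L))
sqrt(H(q(12)) + s(-160, -208)) = sqrt(sqrt(2)*sqrt(4) + (11 - 1*(-160))) = sqrt(sqrt(2)*2 + (11 + 160)) = sqrt(2*sqrt(2) + 171) = sqrt(171 + 2*sqrt(2))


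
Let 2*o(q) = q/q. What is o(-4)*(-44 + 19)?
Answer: -25/2 ≈ -12.500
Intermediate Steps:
o(q) = ½ (o(q) = (q/q)/2 = (½)*1 = ½)
o(-4)*(-44 + 19) = (-44 + 19)/2 = (½)*(-25) = -25/2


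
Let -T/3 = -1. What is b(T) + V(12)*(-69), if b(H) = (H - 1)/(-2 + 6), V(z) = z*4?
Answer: -6623/2 ≈ -3311.5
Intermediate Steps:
V(z) = 4*z
T = 3 (T = -3*(-1) = 3)
b(H) = -¼ + H/4 (b(H) = (-1 + H)/4 = (-1 + H)*(¼) = -¼ + H/4)
b(T) + V(12)*(-69) = (-¼ + (¼)*3) + (4*12)*(-69) = (-¼ + ¾) + 48*(-69) = ½ - 3312 = -6623/2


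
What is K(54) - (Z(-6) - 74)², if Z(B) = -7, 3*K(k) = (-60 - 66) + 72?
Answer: -6579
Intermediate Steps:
K(k) = -18 (K(k) = ((-60 - 66) + 72)/3 = (-126 + 72)/3 = (⅓)*(-54) = -18)
K(54) - (Z(-6) - 74)² = -18 - (-7 - 74)² = -18 - 1*(-81)² = -18 - 1*6561 = -18 - 6561 = -6579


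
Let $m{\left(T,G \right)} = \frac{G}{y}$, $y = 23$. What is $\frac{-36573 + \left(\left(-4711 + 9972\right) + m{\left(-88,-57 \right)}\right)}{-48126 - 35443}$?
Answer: $\frac{720233}{1922087} \approx 0.37471$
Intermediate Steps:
$m{\left(T,G \right)} = \frac{G}{23}$
$\frac{-36573 + \left(\left(-4711 + 9972\right) + m{\left(-88,-57 \right)}\right)}{-48126 - 35443} = \frac{-36573 + \left(\left(-4711 + 9972\right) + \frac{1}{23} \left(-57\right)\right)}{-48126 - 35443} = \frac{-36573 + \left(5261 - \frac{57}{23}\right)}{-83569} = \left(-36573 + \frac{120946}{23}\right) \left(- \frac{1}{83569}\right) = \left(- \frac{720233}{23}\right) \left(- \frac{1}{83569}\right) = \frac{720233}{1922087}$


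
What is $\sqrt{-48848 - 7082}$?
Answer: $i \sqrt{55930} \approx 236.5 i$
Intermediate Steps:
$\sqrt{-48848 - 7082} = \sqrt{-55930} = i \sqrt{55930}$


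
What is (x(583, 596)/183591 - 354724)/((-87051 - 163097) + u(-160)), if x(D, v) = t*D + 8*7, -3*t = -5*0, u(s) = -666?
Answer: 32562066914/23023596537 ≈ 1.4143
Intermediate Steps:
t = 0 (t = -(-5)*0/3 = -1/3*0 = 0)
x(D, v) = 56 (x(D, v) = 0*D + 8*7 = 0 + 56 = 56)
(x(583, 596)/183591 - 354724)/((-87051 - 163097) + u(-160)) = (56/183591 - 354724)/((-87051 - 163097) - 666) = (56*(1/183591) - 354724)/(-250148 - 666) = (56/183591 - 354724)/(-250814) = -65124133828/183591*(-1/250814) = 32562066914/23023596537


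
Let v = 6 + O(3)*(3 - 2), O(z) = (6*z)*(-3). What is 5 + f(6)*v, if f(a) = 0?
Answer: 5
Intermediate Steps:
O(z) = -18*z
v = -48 (v = 6 + (-18*3)*(3 - 2) = 6 - 54*1 = 6 - 54 = -48)
5 + f(6)*v = 5 + 0*(-48) = 5 + 0 = 5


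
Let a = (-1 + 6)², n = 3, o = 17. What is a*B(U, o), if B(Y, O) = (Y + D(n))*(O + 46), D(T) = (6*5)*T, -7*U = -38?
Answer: 150300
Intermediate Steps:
U = 38/7 (U = -⅐*(-38) = 38/7 ≈ 5.4286)
D(T) = 30*T
B(Y, O) = (46 + O)*(90 + Y) (B(Y, O) = (Y + 30*3)*(O + 46) = (Y + 90)*(46 + O) = (90 + Y)*(46 + O) = (46 + O)*(90 + Y))
a = 25 (a = 5² = 25)
a*B(U, o) = 25*(4140 + 46*(38/7) + 90*17 + 17*(38/7)) = 25*(4140 + 1748/7 + 1530 + 646/7) = 25*6012 = 150300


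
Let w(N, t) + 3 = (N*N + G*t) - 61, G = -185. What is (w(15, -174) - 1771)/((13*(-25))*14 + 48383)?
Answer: 30580/43833 ≈ 0.69765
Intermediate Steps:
w(N, t) = -64 + N² - 185*t (w(N, t) = -3 + ((N*N - 185*t) - 61) = -3 + ((N² - 185*t) - 61) = -3 + (-61 + N² - 185*t) = -64 + N² - 185*t)
(w(15, -174) - 1771)/((13*(-25))*14 + 48383) = ((-64 + 15² - 185*(-174)) - 1771)/((13*(-25))*14 + 48383) = ((-64 + 225 + 32190) - 1771)/(-325*14 + 48383) = (32351 - 1771)/(-4550 + 48383) = 30580/43833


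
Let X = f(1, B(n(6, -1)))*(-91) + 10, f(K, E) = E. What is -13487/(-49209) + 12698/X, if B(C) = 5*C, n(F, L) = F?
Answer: -294085621/66924240 ≈ -4.3943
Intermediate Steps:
X = -2720 (X = (5*6)*(-91) + 10 = 30*(-91) + 10 = -2730 + 10 = -2720)
-13487/(-49209) + 12698/X = -13487/(-49209) + 12698/(-2720) = -13487*(-1/49209) + 12698*(-1/2720) = 13487/49209 - 6349/1360 = -294085621/66924240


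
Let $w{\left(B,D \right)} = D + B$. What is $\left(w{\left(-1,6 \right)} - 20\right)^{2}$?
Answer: $225$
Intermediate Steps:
$w{\left(B,D \right)} = B + D$
$\left(w{\left(-1,6 \right)} - 20\right)^{2} = \left(\left(-1 + 6\right) - 20\right)^{2} = \left(5 - 20\right)^{2} = \left(-15\right)^{2} = 225$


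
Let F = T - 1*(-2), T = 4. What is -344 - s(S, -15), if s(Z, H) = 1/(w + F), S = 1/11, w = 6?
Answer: -4129/12 ≈ -344.08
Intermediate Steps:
F = 6 (F = 4 - 1*(-2) = 4 + 2 = 6)
S = 1/11 ≈ 0.090909
s(Z, H) = 1/12 (s(Z, H) = 1/(6 + 6) = 1/12)
-344 - s(S, -15) = -344 - 1*1/12 = -344 - 1/12 = -4129/12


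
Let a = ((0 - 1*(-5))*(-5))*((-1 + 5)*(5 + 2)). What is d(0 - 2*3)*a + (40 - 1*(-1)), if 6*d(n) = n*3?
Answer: 2141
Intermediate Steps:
d(n) = n/2 (d(n) = (n*3)/6 = (3*n)/6 = n/2)
a = -700 (a = ((0 + 5)*(-5))*(4*7) = (5*(-5))*28 = -25*28 = -700)
d(0 - 2*3)*a + (40 - 1*(-1)) = ((0 - 2*3)/2)*(-700) + (40 - 1*(-1)) = ((0 - 6)/2)*(-700) + (40 + 1) = ((1/2)*(-6))*(-700) + 41 = -3*(-700) + 41 = 2100 + 41 = 2141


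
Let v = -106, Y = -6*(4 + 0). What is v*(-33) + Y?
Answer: 3474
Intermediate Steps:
Y = -24 (Y = -6*4 = -24)
v*(-33) + Y = -106*(-33) - 24 = 3498 - 24 = 3474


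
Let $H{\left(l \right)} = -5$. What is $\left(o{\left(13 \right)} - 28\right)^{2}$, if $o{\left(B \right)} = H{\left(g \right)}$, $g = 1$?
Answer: $1089$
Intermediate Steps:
$o{\left(B \right)} = -5$
$\left(o{\left(13 \right)} - 28\right)^{2} = \left(-5 - 28\right)^{2} = \left(-33\right)^{2} = 1089$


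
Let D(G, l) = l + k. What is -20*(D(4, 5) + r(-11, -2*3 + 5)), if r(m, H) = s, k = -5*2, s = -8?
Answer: 260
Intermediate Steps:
k = -10
r(m, H) = -8
D(G, l) = -10 + l (D(G, l) = l - 10 = -10 + l)
-20*(D(4, 5) + r(-11, -2*3 + 5)) = -20*((-10 + 5) - 8) = -20*(-5 - 8) = -20*(-13) = 260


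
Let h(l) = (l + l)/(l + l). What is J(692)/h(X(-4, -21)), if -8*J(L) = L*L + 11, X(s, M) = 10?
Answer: -478875/8 ≈ -59859.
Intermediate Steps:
J(L) = -11/8 - L**2/8 (J(L) = -(L*L + 11)/8 = -(L**2 + 11)/8 = -(11 + L**2)/8 = -11/8 - L**2/8)
h(l) = 1 (h(l) = (2*l)/((2*l)) = (2*l)*(1/(2*l)) = 1)
J(692)/h(X(-4, -21)) = (-11/8 - 1/8*692**2)/1 = (-11/8 - 1/8*478864)*1 = (-11/8 - 59858)*1 = -478875/8*1 = -478875/8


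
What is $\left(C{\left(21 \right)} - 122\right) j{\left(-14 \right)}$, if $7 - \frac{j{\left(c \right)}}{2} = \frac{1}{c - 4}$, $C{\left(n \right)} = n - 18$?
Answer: $- \frac{15113}{9} \approx -1679.2$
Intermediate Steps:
$C{\left(n \right)} = -18 + n$
$j{\left(c \right)} = 14 - \frac{2}{-4 + c}$ ($j{\left(c \right)} = 14 - \frac{2}{c - 4} = 14 - \frac{2}{-4 + c}$)
$\left(C{\left(21 \right)} - 122\right) j{\left(-14 \right)} = \left(\left(-18 + 21\right) - 122\right) \frac{2 \left(-29 + 7 \left(-14\right)\right)}{-4 - 14} = \left(3 - 122\right) \frac{2 \left(-29 - 98\right)}{-18} = - 119 \cdot 2 \left(- \frac{1}{18}\right) \left(-127\right) = \left(-119\right) \frac{127}{9} = - \frac{15113}{9}$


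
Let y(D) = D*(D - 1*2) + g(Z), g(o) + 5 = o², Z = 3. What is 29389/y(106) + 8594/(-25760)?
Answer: 82785751/35510160 ≈ 2.3313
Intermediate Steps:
g(o) = -5 + o²
y(D) = 4 + D*(-2 + D) (y(D) = D*(D - 1*2) + (-5 + 3²) = D*(D - 2) + (-5 + 9) = D*(-2 + D) + 4 = 4 + D*(-2 + D))
29389/y(106) + 8594/(-25760) = 29389/(4 + 106² - 2*106) + 8594/(-25760) = 29389/(4 + 11236 - 212) + 8594*(-1/25760) = 29389/11028 - 4297/12880 = 82785751/35510160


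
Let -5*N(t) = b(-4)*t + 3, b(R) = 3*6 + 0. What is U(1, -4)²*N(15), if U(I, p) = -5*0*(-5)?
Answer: 0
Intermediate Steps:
U(I, p) = 0 (U(I, p) = 0*(-5) = 0)
b(R) = 18 (b(R) = 18 + 0 = 18)
N(t) = -⅗ - 18*t/5 (N(t) = -(18*t + 3)/5 = -(3 + 18*t)/5 = -⅗ - 18*t/5)
U(1, -4)²*N(15) = 0²*(-⅗ - 18/5*15) = 0*(-⅗ - 54) = 0*(-273/5) = 0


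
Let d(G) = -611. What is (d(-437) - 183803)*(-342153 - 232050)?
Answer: 105891072042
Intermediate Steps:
(d(-437) - 183803)*(-342153 - 232050) = (-611 - 183803)*(-342153 - 232050) = -184414*(-574203) = 105891072042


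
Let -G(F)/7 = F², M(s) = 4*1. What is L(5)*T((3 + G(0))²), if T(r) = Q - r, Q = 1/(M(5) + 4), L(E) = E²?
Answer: -1775/8 ≈ -221.88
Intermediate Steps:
M(s) = 4
G(F) = -7*F²
Q = ⅛ (Q = 1/(4 + 4) = 1/8 = ⅛ ≈ 0.12500)
T(r) = ⅛ - r
L(5)*T((3 + G(0))²) = 5²*(⅛ - (3 - 7*0²)²) = 25*(⅛ - (3 - 7*0)²) = 25*(⅛ - (3 + 0)²) = 25*(⅛ - 1*3²) = 25*(⅛ - 1*9) = 25*(⅛ - 9) = 25*(-71/8) = -1775/8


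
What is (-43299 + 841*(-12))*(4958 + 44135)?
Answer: -2621124363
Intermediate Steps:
(-43299 + 841*(-12))*(4958 + 44135) = (-43299 - 10092)*49093 = -53391*49093 = -2621124363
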